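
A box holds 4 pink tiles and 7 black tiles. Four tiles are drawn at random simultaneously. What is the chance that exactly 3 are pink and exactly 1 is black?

14/165

Unordered draws without replacement: count favorable combinations over C(11,4).
Favorable = C(4,3) · C(7,1) = 28; total = C(11,4) = 330.
P = 28/330 = 14/165 ≈ 0.0848.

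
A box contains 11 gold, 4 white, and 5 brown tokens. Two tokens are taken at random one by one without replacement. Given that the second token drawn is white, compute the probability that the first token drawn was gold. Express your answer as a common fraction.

P(first=gold and the second token drawn is white) = (11/20)·(4/19) = 11/95.
P(the second token drawn is white) = Σ over first color = 11/95 + 3/95 + 1/19 = 1/5.
By Bayes, P(first=gold | the second token drawn is white) = 11/95 / 1/5 = 11/19 ≈ 0.5789.

11/19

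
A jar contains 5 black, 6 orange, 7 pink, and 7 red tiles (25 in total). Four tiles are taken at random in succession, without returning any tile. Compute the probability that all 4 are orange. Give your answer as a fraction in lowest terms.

3/2530

Unordered draws without replacement: count favorable combinations over C(25,4).
Favorable = C(5,0) · C(6,4) · C(7,0) · C(7,0) = 15; total = C(25,4) = 12650.
P = 15/12650 = 3/2530 ≈ 0.0012.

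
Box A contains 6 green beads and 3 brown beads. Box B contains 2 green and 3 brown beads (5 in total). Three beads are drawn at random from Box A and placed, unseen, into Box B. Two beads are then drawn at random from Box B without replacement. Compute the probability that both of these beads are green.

25/112

Condition on how many of the transferred beads are green (from Box A: 6 green of 9; then Box B has 8 total).
  0 green: C(6,0)C(3,3)/C(9,3) = 1/84; then P = C(2,2)/C(8,2) = 1/28
  1 green: C(6,1)C(3,2)/C(9,3) = 3/14; then P = C(3,2)/C(8,2) = 3/28
  2 green: C(6,2)C(3,1)/C(9,3) = 15/28; then P = C(4,2)/C(8,2) = 3/14
  3 green: C(6,3)C(3,0)/C(9,3) = 5/21; then P = C(5,2)/C(8,2) = 5/14
P(both green) = 25/112 ≈ 0.2232.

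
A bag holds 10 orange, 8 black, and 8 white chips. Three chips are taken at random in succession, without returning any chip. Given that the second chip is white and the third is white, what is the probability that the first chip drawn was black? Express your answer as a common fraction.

1/3

P(first=black and the second chip is white and the third is white) = (8/26)·(8/25)·(7/24) = 28/975.
P(E) = Σ over first color = 7/195 + 28/975 + 7/325 = 28/325.
By Bayes, P(first=black | E) = 28/975 / 28/325 = 1/3 ≈ 0.3333.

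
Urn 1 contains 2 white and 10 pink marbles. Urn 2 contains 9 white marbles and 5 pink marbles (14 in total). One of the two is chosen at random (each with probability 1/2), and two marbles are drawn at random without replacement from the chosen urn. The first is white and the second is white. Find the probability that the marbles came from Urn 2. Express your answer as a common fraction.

2376/2467

P(E | Urn 1) = 1/66; P(E | Urn 2) = 36/91.
P(E) = 1/2·1/66 + 1/2·36/91 = 2467/12012.
By Bayes' rule, P(Urn 2 | E) = 18/91 / 2467/12012 = 2376/2467 ≈ 0.9631.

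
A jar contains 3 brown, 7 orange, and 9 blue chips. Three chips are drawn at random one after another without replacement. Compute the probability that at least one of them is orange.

749/969

Use the complement: P(at least one orange) = 1 − P(no orange).
P(none) = C(12,3)/C(19,3) = 220/969.
So P = 1 − 220/969 = 749/969 ≈ 0.7730.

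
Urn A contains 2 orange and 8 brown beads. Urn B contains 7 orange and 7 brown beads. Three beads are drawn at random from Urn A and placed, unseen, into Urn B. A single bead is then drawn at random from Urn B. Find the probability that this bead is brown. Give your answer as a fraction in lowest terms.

47/85

Condition on how many of the transferred beads are brown (from Urn A: 8 brown of 10; then Urn B has 17 total).
  1 brown: C(8,1)C(2,2)/C(10,3) = 1/15; then P = 8/17
  2 brown: C(8,2)C(2,1)/C(10,3) = 7/15; then P = 9/17
  3 brown: C(8,3)C(2,0)/C(10,3) = 7/15; then P = 10/17
P(brown from Urn B) = 47/85 ≈ 0.5529.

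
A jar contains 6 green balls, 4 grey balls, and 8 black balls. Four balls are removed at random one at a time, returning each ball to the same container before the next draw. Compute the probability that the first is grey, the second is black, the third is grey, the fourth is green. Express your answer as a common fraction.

16/2187

Multiply the conditional probability of each draw in order, with replacement (the composition resets each draw).
P = (4/18) · (8/18) · (4/18) · (6/18) = 16/2187 ≈ 0.0073.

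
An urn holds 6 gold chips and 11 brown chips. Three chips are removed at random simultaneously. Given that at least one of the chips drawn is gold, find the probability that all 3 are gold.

4/103

P(all 3 gold) = C(6,3)/C(17,3) = 1/34; P(at least one gold) = 1 − C(11,3)/C(17,3) = 103/136.
Since 'all 3 gold' ⊆ 'at least one gold', P(all 3 | at least one) = 1/34 / 103/136 = 4/103 ≈ 0.0388.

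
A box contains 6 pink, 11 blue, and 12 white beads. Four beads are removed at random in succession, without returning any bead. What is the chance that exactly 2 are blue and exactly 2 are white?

1210/7917

Unordered draws without replacement: count favorable combinations over C(29,4).
Favorable = C(6,0) · C(11,2) · C(12,2) = 3630; total = C(29,4) = 23751.
P = 3630/23751 = 1210/7917 ≈ 0.1528.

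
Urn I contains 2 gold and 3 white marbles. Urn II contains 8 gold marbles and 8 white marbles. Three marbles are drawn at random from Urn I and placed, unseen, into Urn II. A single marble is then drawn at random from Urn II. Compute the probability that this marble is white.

Condition on how many of the transferred marbles are white (from Urn I: 3 white of 5; then Urn II has 19 total).
  1 white: C(3,1)C(2,2)/C(5,3) = 3/10; then P = 9/19
  2 white: C(3,2)C(2,1)/C(5,3) = 3/5; then P = 10/19
  3 white: C(3,3)C(2,0)/C(5,3) = 1/10; then P = 11/19
P(white from Urn II) = 49/95 ≈ 0.5158.

49/95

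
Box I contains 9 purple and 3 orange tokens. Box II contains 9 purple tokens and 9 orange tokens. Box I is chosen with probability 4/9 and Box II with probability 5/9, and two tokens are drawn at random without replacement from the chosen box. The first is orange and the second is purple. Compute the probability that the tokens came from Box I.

34/89

P(E | Box I) = 9/44; P(E | Box II) = 9/34.
P(E) = 4/9·9/44 + 5/9·9/34 = 89/374.
By Bayes' rule, P(Box I | E) = 1/11 / 89/374 = 34/89 ≈ 0.3820.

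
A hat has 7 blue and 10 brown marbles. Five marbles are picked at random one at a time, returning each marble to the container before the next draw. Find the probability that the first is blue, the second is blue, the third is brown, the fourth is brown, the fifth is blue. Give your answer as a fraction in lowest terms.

Multiply the conditional probability of each draw in order, with replacement (the composition resets each draw).
P = (7/17) · (7/17) · (10/17) · (10/17) · (7/17) = 34300/1419857 ≈ 0.0242.

34300/1419857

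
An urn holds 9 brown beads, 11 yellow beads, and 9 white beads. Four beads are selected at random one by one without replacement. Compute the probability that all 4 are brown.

Unordered draws without replacement: count favorable combinations over C(29,4).
Favorable = C(9,4) · C(11,0) · C(9,0) = 126; total = C(29,4) = 23751.
P = 126/23751 = 2/377 ≈ 0.0053.

2/377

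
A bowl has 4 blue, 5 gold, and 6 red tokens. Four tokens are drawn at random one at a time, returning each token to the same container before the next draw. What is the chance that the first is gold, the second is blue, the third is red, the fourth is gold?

8/675

Multiply the conditional probability of each draw in order, with replacement (the composition resets each draw).
P = (5/15) · (4/15) · (6/15) · (5/15) = 8/675 ≈ 0.0119.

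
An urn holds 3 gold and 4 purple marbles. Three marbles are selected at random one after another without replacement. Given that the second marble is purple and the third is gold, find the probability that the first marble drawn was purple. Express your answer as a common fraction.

3/5

P(first=purple and the second marble is purple and the third is gold) = (4/7)·(3/6)·(3/5) = 6/35.
P(E) = Σ over first color = 4/35 + 6/35 = 2/7.
By Bayes, P(first=purple | E) = 6/35 / 2/7 = 3/5 ≈ 0.6000.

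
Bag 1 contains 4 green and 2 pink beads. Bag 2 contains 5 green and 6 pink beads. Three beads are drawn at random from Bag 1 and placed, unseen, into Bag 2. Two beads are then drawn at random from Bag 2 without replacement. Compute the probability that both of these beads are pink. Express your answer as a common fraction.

106/455

Condition on how many of the transferred beads are pink (from Bag 1: 2 pink of 6; then Bag 2 has 14 total).
  0 pink: C(2,0)C(4,3)/C(6,3) = 1/5; then P = C(6,2)/C(14,2) = 15/91
  1 pink: C(2,1)C(4,2)/C(6,3) = 3/5; then P = C(7,2)/C(14,2) = 3/13
  2 pink: C(2,2)C(4,1)/C(6,3) = 1/5; then P = C(8,2)/C(14,2) = 4/13
P(both pink) = 106/455 ≈ 0.2330.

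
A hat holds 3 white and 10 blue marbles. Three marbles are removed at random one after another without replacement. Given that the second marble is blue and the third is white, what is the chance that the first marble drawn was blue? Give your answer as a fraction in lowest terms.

9/11

P(first=blue and the second marble is blue and the third is white) = (10/13)·(9/12)·(3/11) = 45/286.
P(E) = Σ over first color = 5/143 + 45/286 = 5/26.
By Bayes, P(first=blue | E) = 45/286 / 5/26 = 9/11 ≈ 0.8182.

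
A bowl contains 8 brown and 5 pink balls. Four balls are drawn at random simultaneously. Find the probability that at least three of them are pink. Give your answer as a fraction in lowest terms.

Sum the hypergeometric tail for j = 3,…,4 pink balls.
Favorable = C(5,3)·C(8,1) + C(5,4)·C(8,0) = 85; total = C(13,4) = 715.
P = 85/715 = 17/143 ≈ 0.1189.

17/143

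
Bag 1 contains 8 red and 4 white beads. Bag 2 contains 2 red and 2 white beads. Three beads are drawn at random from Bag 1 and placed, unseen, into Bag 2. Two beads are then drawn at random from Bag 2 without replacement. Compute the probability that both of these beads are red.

23/77

Condition on how many of the transferred beads are red (from Bag 1: 8 red of 12; then Bag 2 has 7 total).
  0 red: C(8,0)C(4,3)/C(12,3) = 1/55; then P = C(2,2)/C(7,2) = 1/21
  1 red: C(8,1)C(4,2)/C(12,3) = 12/55; then P = C(3,2)/C(7,2) = 1/7
  2 red: C(8,2)C(4,1)/C(12,3) = 28/55; then P = C(4,2)/C(7,2) = 2/7
  3 red: C(8,3)C(4,0)/C(12,3) = 14/55; then P = C(5,2)/C(7,2) = 10/21
P(both red) = 23/77 ≈ 0.2987.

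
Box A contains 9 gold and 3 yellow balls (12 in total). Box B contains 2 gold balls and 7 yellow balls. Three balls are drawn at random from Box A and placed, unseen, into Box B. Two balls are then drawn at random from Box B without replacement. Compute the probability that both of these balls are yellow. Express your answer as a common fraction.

Condition on how many of the transferred balls are yellow (from Box A: 3 yellow of 12; then Box B has 12 total).
  0 yellow: C(3,0)C(9,3)/C(12,3) = 21/55; then P = C(7,2)/C(12,2) = 7/22
  1 yellow: C(3,1)C(9,2)/C(12,3) = 27/55; then P = C(8,2)/C(12,2) = 14/33
  2 yellow: C(3,2)C(9,1)/C(12,3) = 27/220; then P = C(9,2)/C(12,2) = 6/11
  3 yellow: C(3,3)C(9,0)/C(12,3) = 1/220; then P = C(10,2)/C(12,2) = 15/22
P(both yellow) = 387/968 ≈ 0.3998.

387/968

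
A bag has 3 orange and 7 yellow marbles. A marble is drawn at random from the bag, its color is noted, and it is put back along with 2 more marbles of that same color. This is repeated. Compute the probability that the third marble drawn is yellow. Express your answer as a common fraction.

Sum over the four possibilities for the first two draws (yellow/not-yellow each), tracking how the yellow count and total change by +2 per draw.
P(third is yellow) = 7/10 ≈ 0.7000. (In a Pólya urn every draw has the same marginal probability 7/10.)

7/10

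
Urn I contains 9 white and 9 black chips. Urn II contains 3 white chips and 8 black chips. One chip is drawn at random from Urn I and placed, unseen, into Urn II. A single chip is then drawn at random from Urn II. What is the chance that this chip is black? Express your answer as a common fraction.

Condition on how many of the transferred chips are black (from Urn I: 9 black of 18; then Urn II has 12 total).
  0 black: C(9,0)C(9,1)/C(18,1) = 1/2; then P = 8/12
  1 black: C(9,1)C(9,0)/C(18,1) = 1/2; then P = 9/12
P(black from Urn II) = 17/24 ≈ 0.7083.

17/24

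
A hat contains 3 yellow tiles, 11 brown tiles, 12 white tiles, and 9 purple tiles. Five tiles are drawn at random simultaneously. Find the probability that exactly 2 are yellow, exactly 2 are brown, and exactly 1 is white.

45/7378

Unordered draws without replacement: count favorable combinations over C(35,5).
Favorable = C(3,2) · C(11,2) · C(12,1) · C(9,0) = 1980; total = C(35,5) = 324632.
P = 1980/324632 = 45/7378 ≈ 0.0061.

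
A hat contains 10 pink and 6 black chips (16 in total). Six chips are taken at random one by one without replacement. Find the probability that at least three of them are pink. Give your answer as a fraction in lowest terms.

Sum the hypergeometric tail for j = 3,…,6 pink chips.
Favorable = C(10,3)·C(6,3) + C(10,4)·C(6,2) + C(10,5)·C(6,1) + C(10,6)·C(6,0) = 7272; total = C(16,6) = 8008.
P = 7272/8008 = 909/1001 ≈ 0.9081.

909/1001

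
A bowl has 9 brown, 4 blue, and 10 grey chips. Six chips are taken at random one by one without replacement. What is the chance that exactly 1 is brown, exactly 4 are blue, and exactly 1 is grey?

30/33649

Unordered draws without replacement: count favorable combinations over C(23,6).
Favorable = C(9,1) · C(4,4) · C(10,1) = 90; total = C(23,6) = 100947.
P = 90/100947 = 30/33649 ≈ 0.0009.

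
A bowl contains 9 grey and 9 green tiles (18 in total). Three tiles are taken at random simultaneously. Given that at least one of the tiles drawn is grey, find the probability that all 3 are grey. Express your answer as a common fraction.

7/61

P(all 3 grey) = C(9,3)/C(18,3) = 7/68; P(at least one grey) = 1 − C(9,3)/C(18,3) = 61/68.
Since 'all 3 grey' ⊆ 'at least one grey', P(all 3 | at least one) = 7/68 / 61/68 = 7/61 ≈ 0.1148.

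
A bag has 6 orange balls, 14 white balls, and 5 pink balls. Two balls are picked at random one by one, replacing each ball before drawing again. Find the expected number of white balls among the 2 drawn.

28/25

By linearity of expectation, E[X] = Σ P(draw i is white); each independent draw has P(white) = 14/25.
E[X] = 2 · 14/25 = 28/25 ≈ 1.1200.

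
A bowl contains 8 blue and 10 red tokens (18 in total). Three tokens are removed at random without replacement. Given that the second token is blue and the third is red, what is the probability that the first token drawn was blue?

7/16

P(first=blue and the second token is blue and the third is red) = (8/18)·(7/17)·(10/16) = 35/306.
P(E) = Σ over first color = 35/306 + 5/34 = 40/153.
By Bayes, P(first=blue | E) = 35/306 / 40/153 = 7/16 ≈ 0.4375.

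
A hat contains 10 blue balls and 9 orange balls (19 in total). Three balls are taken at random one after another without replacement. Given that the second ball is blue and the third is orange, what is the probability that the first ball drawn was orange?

P(first=orange and the second ball is blue and the third is orange) = (9/19)·(10/18)·(8/17) = 40/323.
P(E) = Σ over first color = 45/323 + 40/323 = 5/19.
By Bayes, P(first=orange | E) = 40/323 / 5/19 = 8/17 ≈ 0.4706.

8/17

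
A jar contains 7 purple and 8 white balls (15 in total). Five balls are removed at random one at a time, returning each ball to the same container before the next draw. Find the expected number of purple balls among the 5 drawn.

By linearity of expectation, E[X] = Σ P(draw i is purple); each independent draw has P(purple) = 7/15.
E[X] = 5 · 7/15 = 7/3 ≈ 2.3333.

7/3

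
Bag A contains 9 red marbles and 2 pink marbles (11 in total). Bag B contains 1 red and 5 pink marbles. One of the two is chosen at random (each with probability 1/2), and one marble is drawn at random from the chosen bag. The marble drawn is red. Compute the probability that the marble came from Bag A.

P(red | Bag A) = 9/11; P(red | Bag B) = 1/6.
P(red) = 1/2·9/11 + 1/2·1/6 = 65/132.
By Bayes' rule, P(Bag A | red) = 9/22 / 65/132 = 54/65 ≈ 0.8308.

54/65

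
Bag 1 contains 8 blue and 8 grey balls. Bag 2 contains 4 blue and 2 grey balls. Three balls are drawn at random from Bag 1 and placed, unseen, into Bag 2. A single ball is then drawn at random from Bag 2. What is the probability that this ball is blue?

11/18

Condition on how many of the transferred balls are blue (from Bag 1: 8 blue of 16; then Bag 2 has 9 total).
  0 blue: C(8,0)C(8,3)/C(16,3) = 1/10; then P = 4/9
  1 blue: C(8,1)C(8,2)/C(16,3) = 2/5; then P = 5/9
  2 blue: C(8,2)C(8,1)/C(16,3) = 2/5; then P = 6/9
  3 blue: C(8,3)C(8,0)/C(16,3) = 1/10; then P = 7/9
P(blue from Bag 2) = 11/18 ≈ 0.6111.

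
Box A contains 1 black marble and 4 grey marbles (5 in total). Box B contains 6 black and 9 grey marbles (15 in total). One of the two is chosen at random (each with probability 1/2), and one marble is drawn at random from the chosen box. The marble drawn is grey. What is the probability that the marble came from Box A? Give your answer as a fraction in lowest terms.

4/7

P(grey | Box A) = 4/5; P(grey | Box B) = 3/5.
P(grey) = 1/2·4/5 + 1/2·3/5 = 7/10.
By Bayes' rule, P(Box A | grey) = 2/5 / 7/10 = 4/7 ≈ 0.5714.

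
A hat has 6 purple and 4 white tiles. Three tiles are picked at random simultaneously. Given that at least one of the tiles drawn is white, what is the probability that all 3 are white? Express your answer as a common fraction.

1/25

P(all 3 white) = C(4,3)/C(10,3) = 1/30; P(at least one white) = 1 − C(6,3)/C(10,3) = 5/6.
Since 'all 3 white' ⊆ 'at least one white', P(all 3 | at least one) = 1/30 / 5/6 = 1/25 ≈ 0.0400.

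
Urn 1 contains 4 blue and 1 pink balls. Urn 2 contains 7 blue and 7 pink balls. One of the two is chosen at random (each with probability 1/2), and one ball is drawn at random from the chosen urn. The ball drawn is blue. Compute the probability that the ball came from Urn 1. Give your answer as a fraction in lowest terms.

8/13

P(blue | Urn 1) = 4/5; P(blue | Urn 2) = 1/2.
P(blue) = 1/2·4/5 + 1/2·1/2 = 13/20.
By Bayes' rule, P(Urn 1 | blue) = 2/5 / 13/20 = 8/13 ≈ 0.6154.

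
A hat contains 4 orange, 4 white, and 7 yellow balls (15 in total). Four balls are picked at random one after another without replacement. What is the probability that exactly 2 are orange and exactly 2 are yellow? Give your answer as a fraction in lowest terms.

6/65

Unordered draws without replacement: count favorable combinations over C(15,4).
Favorable = C(4,2) · C(4,0) · C(7,2) = 126; total = C(15,4) = 1365.
P = 126/1365 = 6/65 ≈ 0.0923.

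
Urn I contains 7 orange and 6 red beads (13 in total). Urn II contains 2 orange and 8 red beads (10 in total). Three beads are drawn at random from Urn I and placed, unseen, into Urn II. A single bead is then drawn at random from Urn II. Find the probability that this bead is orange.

47/169

Condition on how many of the transferred beads are orange (from Urn I: 7 orange of 13; then Urn II has 13 total).
  0 orange: C(7,0)C(6,3)/C(13,3) = 10/143; then P = 2/13
  1 orange: C(7,1)C(6,2)/C(13,3) = 105/286; then P = 3/13
  2 orange: C(7,2)C(6,1)/C(13,3) = 63/143; then P = 4/13
  3 orange: C(7,3)C(6,0)/C(13,3) = 35/286; then P = 5/13
P(orange from Urn II) = 47/169 ≈ 0.2781.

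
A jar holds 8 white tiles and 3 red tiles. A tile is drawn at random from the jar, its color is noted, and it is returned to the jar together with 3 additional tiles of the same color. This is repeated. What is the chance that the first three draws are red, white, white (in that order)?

12/119

Track the composition after each reinforcement of +3.
P = (3/11) · (8/14) · (11/17) = 12/119 ≈ 0.1008.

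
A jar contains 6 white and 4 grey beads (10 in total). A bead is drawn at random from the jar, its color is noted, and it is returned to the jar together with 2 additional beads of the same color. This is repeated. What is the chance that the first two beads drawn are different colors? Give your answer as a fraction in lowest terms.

2/5

Either grey then white, or white then grey; after the first draw the total is 12.
P = (4/10)·(6/12) + (6/10)·(4/12) = 2/5 ≈ 0.4000.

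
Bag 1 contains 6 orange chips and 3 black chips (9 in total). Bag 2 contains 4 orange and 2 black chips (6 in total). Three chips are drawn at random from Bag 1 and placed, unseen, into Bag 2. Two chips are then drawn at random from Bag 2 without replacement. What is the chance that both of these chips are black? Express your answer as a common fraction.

13/144

Condition on how many of the transferred chips are black (from Bag 1: 3 black of 9; then Bag 2 has 9 total).
  0 black: C(3,0)C(6,3)/C(9,3) = 5/21; then P = C(2,2)/C(9,2) = 1/36
  1 black: C(3,1)C(6,2)/C(9,3) = 15/28; then P = C(3,2)/C(9,2) = 1/12
  2 black: C(3,2)C(6,1)/C(9,3) = 3/14; then P = C(4,2)/C(9,2) = 1/6
  3 black: C(3,3)C(6,0)/C(9,3) = 1/84; then P = C(5,2)/C(9,2) = 5/18
P(both black) = 13/144 ≈ 0.0903.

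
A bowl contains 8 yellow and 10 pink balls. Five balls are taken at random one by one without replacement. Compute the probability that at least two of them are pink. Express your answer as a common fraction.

31/34

Sum the hypergeometric tail for j = 2,…,5 pink balls.
Favorable = C(10,2)·C(8,3) + C(10,3)·C(8,2) + C(10,4)·C(8,1) + C(10,5)·C(8,0) = 7812; total = C(18,5) = 8568.
P = 7812/8568 = 31/34 ≈ 0.9118.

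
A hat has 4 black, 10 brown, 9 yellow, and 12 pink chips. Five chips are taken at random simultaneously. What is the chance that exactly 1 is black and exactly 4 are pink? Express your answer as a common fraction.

45/7378

Unordered draws without replacement: count favorable combinations over C(35,5).
Favorable = C(4,1) · C(10,0) · C(9,0) · C(12,4) = 1980; total = C(35,5) = 324632.
P = 1980/324632 = 45/7378 ≈ 0.0061.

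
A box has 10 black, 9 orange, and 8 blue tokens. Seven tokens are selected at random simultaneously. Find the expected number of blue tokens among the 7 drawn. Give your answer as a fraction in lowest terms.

56/27

By linearity of expectation, E[X] = Σ P(draw i is blue); by symmetry each draw (even without replacement) has P(blue) = 8/27.
E[X] = 7 · 8/27 = 56/27 ≈ 2.0741.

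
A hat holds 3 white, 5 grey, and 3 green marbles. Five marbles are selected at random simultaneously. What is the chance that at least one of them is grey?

Use the complement: P(at least one grey) = 1 − P(no grey).
P(none) = C(6,5)/C(11,5) = 6/462.
So P = 1 − 6/462 = 76/77 ≈ 0.9870.

76/77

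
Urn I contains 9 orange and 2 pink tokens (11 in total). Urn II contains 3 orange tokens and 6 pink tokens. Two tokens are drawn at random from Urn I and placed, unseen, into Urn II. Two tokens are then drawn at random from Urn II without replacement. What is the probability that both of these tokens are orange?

Condition on how many of the transferred tokens are orange (from Urn I: 9 orange of 11; then Urn II has 11 total).
  0 orange: C(9,0)C(2,2)/C(11,2) = 1/55; then P = C(3,2)/C(11,2) = 3/55
  1 orange: C(9,1)C(2,1)/C(11,2) = 18/55; then P = C(4,2)/C(11,2) = 6/55
  2 orange: C(9,2)C(2,0)/C(11,2) = 36/55; then P = C(5,2)/C(11,2) = 2/11
P(both orange) = 471/3025 ≈ 0.1557.

471/3025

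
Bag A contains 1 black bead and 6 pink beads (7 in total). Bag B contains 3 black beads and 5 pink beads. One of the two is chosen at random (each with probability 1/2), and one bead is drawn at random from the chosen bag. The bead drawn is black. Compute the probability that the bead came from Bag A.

8/29

P(black | Bag A) = 1/7; P(black | Bag B) = 3/8.
P(black) = 1/2·1/7 + 1/2·3/8 = 29/112.
By Bayes' rule, P(Bag A | black) = 1/14 / 29/112 = 8/29 ≈ 0.2759.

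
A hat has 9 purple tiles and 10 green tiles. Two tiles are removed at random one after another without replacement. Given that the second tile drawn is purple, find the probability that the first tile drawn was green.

5/9

P(first=green and the second tile drawn is purple) = (10/19)·(9/18) = 5/19.
P(the second tile drawn is purple) = Σ over first color = 4/19 + 5/19 = 9/19.
By Bayes, P(first=green | the second tile drawn is purple) = 5/19 / 9/19 = 5/9 ≈ 0.5556.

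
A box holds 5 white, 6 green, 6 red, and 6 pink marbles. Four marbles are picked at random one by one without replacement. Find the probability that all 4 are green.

3/1771

Unordered draws without replacement: count favorable combinations over C(23,4).
Favorable = C(5,0) · C(6,4) · C(6,0) · C(6,0) = 15; total = C(23,4) = 8855.
P = 15/8855 = 3/1771 ≈ 0.0017.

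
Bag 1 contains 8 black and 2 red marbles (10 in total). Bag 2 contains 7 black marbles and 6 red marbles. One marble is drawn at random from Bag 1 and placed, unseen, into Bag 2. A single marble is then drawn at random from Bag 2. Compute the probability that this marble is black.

39/70

Condition on how many of the transferred marbles are black (from Bag 1: 8 black of 10; then Bag 2 has 14 total).
  0 black: C(8,0)C(2,1)/C(10,1) = 1/5; then P = 7/14
  1 black: C(8,1)C(2,0)/C(10,1) = 4/5; then P = 8/14
P(black from Bag 2) = 39/70 ≈ 0.5571.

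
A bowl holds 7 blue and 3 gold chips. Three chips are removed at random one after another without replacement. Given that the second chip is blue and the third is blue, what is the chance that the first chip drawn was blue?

5/8

P(first=blue and the second chip is blue and the third is blue) = (7/10)·(6/9)·(5/8) = 7/24.
P(E) = Σ over first color = 7/24 + 7/40 = 7/15.
By Bayes, P(first=blue | E) = 7/24 / 7/15 = 5/8 ≈ 0.6250.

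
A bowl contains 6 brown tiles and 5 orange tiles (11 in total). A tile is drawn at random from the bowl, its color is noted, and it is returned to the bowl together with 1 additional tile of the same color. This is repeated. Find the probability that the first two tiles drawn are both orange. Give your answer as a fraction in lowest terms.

After a orange draw the bowl holds 6 orange out of 12.
P = (5/11)·(6/12) = 5/22 ≈ 0.2273.

5/22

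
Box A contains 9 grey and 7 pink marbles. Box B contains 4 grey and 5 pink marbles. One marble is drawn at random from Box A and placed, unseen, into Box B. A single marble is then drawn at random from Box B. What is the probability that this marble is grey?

73/160

Condition on how many of the transferred marbles are grey (from Box A: 9 grey of 16; then Box B has 10 total).
  0 grey: C(9,0)C(7,1)/C(16,1) = 7/16; then P = 4/10
  1 grey: C(9,1)C(7,0)/C(16,1) = 9/16; then P = 5/10
P(grey from Box B) = 73/160 ≈ 0.4562.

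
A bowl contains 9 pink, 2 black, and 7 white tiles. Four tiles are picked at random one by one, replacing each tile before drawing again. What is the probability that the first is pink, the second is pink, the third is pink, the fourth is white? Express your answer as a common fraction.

Multiply the conditional probability of each draw in order, with replacement (the composition resets each draw).
P = (9/18) · (9/18) · (9/18) · (7/18) = 7/144 ≈ 0.0486.

7/144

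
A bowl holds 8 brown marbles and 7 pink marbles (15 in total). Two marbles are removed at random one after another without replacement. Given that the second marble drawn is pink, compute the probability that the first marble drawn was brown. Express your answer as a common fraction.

4/7

P(first=brown and the second marble drawn is pink) = (8/15)·(7/14) = 4/15.
P(the second marble drawn is pink) = Σ over first color = 4/15 + 1/5 = 7/15.
By Bayes, P(first=brown | the second marble drawn is pink) = 4/15 / 7/15 = 4/7 ≈ 0.5714.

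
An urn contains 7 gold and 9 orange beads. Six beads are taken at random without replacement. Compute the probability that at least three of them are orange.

9/11

Sum the hypergeometric tail for j = 3,…,6 orange beads.
Favorable = C(9,3)·C(7,3) + C(9,4)·C(7,2) + C(9,5)·C(7,1) + C(9,6)·C(7,0) = 6552; total = C(16,6) = 8008.
P = 6552/8008 = 9/11 ≈ 0.8182.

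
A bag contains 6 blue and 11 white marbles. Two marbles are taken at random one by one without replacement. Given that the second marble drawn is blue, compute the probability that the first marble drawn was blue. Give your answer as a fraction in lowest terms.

P(first=blue and the second marble drawn is blue) = (6/17)·(5/16) = 15/136.
P(the second marble drawn is blue) = Σ over first color = 15/136 + 33/136 = 6/17.
By Bayes, P(first=blue | the second marble drawn is blue) = 15/136 / 6/17 = 5/16 ≈ 0.3125.

5/16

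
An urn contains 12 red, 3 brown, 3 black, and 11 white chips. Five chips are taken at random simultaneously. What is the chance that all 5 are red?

Unordered draws without replacement: count favorable combinations over C(29,5).
Favorable = C(12,5) · C(3,0) · C(3,0) · C(11,0) = 792; total = C(29,5) = 118755.
P = 792/118755 = 88/13195 ≈ 0.0067.

88/13195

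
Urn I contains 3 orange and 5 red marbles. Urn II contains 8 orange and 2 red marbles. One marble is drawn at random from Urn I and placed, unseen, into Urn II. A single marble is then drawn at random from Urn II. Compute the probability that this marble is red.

21/88

Condition on how many of the transferred marbles are red (from Urn I: 5 red of 8; then Urn II has 11 total).
  0 red: C(5,0)C(3,1)/C(8,1) = 3/8; then P = 2/11
  1 red: C(5,1)C(3,0)/C(8,1) = 5/8; then P = 3/11
P(red from Urn II) = 21/88 ≈ 0.2386.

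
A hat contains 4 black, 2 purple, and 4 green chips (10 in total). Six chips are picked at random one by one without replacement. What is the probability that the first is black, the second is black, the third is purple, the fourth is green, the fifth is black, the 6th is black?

Multiply the conditional probability of each draw in order, without replacement, so each draw removes one from its color and from the total.
P = (4/10) · (3/9) · (2/8) · (4/7) · (2/6) · (1/5) = 2/1575 ≈ 0.0013.

2/1575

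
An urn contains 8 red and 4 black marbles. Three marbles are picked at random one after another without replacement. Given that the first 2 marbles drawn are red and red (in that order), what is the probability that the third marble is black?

After removing 2 red, the urn has 4 black out of 10 remaining.
P(third is black | given) = 4/10 = 2/5 ≈ 0.4000.

2/5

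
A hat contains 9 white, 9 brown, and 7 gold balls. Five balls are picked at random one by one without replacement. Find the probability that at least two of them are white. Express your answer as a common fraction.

771/1265

Sum the hypergeometric tail for j = 2,…,5 white balls.
Favorable = C(9,2)·C(16,3) + C(9,3)·C(16,2) + C(9,4)·C(16,1) + C(9,5)·C(16,0) = 32382; total = C(25,5) = 53130.
P = 32382/53130 = 771/1265 ≈ 0.6095.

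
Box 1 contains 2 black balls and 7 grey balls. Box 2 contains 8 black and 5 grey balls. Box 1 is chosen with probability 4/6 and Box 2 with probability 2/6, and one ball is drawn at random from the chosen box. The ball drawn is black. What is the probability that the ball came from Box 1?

P(black | Box 1) = 2/9; P(black | Box 2) = 8/13.
P(black) = 2/3·2/9 + 1/3·8/13 = 124/351.
By Bayes' rule, P(Box 1 | black) = 4/27 / 124/351 = 13/31 ≈ 0.4194.

13/31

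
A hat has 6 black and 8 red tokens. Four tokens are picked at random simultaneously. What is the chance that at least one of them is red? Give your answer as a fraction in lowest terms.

Use the complement: P(at least one red) = 1 − P(no red).
P(none) = C(6,4)/C(14,4) = 15/1001.
So P = 1 − 15/1001 = 986/1001 ≈ 0.9850.

986/1001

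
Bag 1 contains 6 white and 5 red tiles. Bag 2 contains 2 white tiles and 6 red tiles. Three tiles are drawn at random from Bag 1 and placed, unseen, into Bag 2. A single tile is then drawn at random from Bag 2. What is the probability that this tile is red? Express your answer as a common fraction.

81/121

Condition on how many of the transferred tiles are red (from Bag 1: 5 red of 11; then Bag 2 has 11 total).
  0 red: C(5,0)C(6,3)/C(11,3) = 4/33; then P = 6/11
  1 red: C(5,1)C(6,2)/C(11,3) = 5/11; then P = 7/11
  2 red: C(5,2)C(6,1)/C(11,3) = 4/11; then P = 8/11
  3 red: C(5,3)C(6,0)/C(11,3) = 2/33; then P = 9/11
P(red from Bag 2) = 81/121 ≈ 0.6694.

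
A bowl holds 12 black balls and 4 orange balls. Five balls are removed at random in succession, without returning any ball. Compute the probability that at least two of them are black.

Sum the hypergeometric tail for j = 2,…,5 black balls.
Favorable = C(12,2)·C(4,3) + C(12,3)·C(4,2) + C(12,4)·C(4,1) + C(12,5)·C(4,0) = 4356; total = C(16,5) = 4368.
P = 4356/4368 = 363/364 ≈ 0.9973.

363/364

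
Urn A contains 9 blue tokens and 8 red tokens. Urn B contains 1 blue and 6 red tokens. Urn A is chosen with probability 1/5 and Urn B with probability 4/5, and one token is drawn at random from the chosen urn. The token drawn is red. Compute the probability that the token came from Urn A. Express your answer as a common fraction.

P(red | Urn A) = 8/17; P(red | Urn B) = 6/7.
P(red) = 1/5·8/17 + 4/5·6/7 = 464/595.
By Bayes' rule, P(Urn A | red) = 8/85 / 464/595 = 7/58 ≈ 0.1207.

7/58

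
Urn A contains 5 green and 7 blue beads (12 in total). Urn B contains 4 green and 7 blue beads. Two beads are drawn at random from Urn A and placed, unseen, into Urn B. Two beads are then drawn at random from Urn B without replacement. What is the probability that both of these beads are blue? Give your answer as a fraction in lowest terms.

973/2574

Condition on how many of the transferred beads are blue (from Urn A: 7 blue of 12; then Urn B has 13 total).
  0 blue: C(7,0)C(5,2)/C(12,2) = 5/33; then P = C(7,2)/C(13,2) = 7/26
  1 blue: C(7,1)C(5,1)/C(12,2) = 35/66; then P = C(8,2)/C(13,2) = 14/39
  2 blue: C(7,2)C(5,0)/C(12,2) = 7/22; then P = C(9,2)/C(13,2) = 6/13
P(both blue) = 973/2574 ≈ 0.3780.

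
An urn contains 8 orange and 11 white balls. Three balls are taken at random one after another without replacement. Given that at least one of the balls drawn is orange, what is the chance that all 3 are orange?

P(all 3 orange) = C(8,3)/C(19,3) = 56/969; P(at least one orange) = 1 − C(11,3)/C(19,3) = 268/323.
Since 'all 3 orange' ⊆ 'at least one orange', P(all 3 | at least one) = 56/969 / 268/323 = 14/201 ≈ 0.0697.

14/201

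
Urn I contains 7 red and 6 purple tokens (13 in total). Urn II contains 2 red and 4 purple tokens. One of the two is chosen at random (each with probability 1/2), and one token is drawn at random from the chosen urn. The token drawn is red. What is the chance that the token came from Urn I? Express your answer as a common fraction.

P(red | Urn I) = 7/13; P(red | Urn II) = 1/3.
P(red) = 1/2·7/13 + 1/2·1/3 = 17/39.
By Bayes' rule, P(Urn I | red) = 7/26 / 17/39 = 21/34 ≈ 0.6176.

21/34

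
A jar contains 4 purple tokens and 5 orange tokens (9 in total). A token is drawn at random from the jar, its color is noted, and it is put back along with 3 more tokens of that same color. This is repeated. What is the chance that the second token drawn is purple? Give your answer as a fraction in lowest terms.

Condition on the first draw. If first is purple (prob 4/9), second-purple has prob (7)/(12); if not (prob 5/9), it has prob 4/(12).
P = (4/9)·(7/12) + (5/9)·(4/12) = 4/9 ≈ 0.4444.

4/9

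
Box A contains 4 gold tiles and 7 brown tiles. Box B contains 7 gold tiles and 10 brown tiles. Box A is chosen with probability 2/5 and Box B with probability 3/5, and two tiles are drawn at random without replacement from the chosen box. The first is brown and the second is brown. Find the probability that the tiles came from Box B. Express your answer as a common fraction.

2475/4379

P(E | Box A) = 21/55; P(E | Box B) = 45/136.
P(E) = 2/5·21/55 + 3/5·45/136 = 13137/37400.
By Bayes' rule, P(Box B | E) = 27/136 / 13137/37400 = 2475/4379 ≈ 0.5652.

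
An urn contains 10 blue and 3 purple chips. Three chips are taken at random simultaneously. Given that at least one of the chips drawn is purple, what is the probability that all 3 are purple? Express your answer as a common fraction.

1/166

P(all 3 purple) = C(3,3)/C(13,3) = 1/286; P(at least one purple) = 1 − C(10,3)/C(13,3) = 83/143.
Since 'all 3 purple' ⊆ 'at least one purple', P(all 3 | at least one) = 1/286 / 83/143 = 1/166 ≈ 0.0060.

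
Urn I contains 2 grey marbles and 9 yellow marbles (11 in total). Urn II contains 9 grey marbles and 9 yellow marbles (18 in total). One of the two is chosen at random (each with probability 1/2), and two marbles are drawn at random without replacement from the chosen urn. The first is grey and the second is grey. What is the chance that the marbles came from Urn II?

P(E | Urn I) = 1/55; P(E | Urn II) = 4/17.
P(E) = 1/2·1/55 + 1/2·4/17 = 237/1870.
By Bayes' rule, P(Urn II | E) = 2/17 / 237/1870 = 220/237 ≈ 0.9283.

220/237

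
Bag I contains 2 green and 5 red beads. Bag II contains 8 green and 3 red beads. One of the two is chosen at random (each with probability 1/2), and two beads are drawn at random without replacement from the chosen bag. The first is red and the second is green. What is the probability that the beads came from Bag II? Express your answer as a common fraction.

P(E | Bag I) = 5/21; P(E | Bag II) = 12/55.
P(E) = 1/2·5/21 + 1/2·12/55 = 527/2310.
By Bayes' rule, P(Bag II | E) = 6/55 / 527/2310 = 252/527 ≈ 0.4782.

252/527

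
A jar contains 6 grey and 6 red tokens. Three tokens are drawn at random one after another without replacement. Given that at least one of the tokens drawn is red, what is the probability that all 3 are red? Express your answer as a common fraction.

P(all 3 red) = C(6,3)/C(12,3) = 1/11; P(at least one red) = 1 − C(6,3)/C(12,3) = 10/11.
Since 'all 3 red' ⊆ 'at least one red', P(all 3 | at least one) = 1/11 / 10/11 = 1/10 ≈ 0.1000.

1/10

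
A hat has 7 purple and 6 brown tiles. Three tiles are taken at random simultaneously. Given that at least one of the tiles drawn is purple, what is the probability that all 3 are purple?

P(all 3 purple) = C(7,3)/C(13,3) = 35/286; P(at least one purple) = 1 − C(6,3)/C(13,3) = 133/143.
Since 'all 3 purple' ⊆ 'at least one purple', P(all 3 | at least one) = 35/286 / 133/143 = 5/38 ≈ 0.1316.

5/38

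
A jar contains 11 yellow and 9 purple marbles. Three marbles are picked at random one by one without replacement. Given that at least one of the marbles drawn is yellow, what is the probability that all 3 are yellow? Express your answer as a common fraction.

5/32

P(all 3 yellow) = C(11,3)/C(20,3) = 11/76; P(at least one yellow) = 1 − C(9,3)/C(20,3) = 88/95.
Since 'all 3 yellow' ⊆ 'at least one yellow', P(all 3 | at least one) = 11/76 / 88/95 = 5/32 ≈ 0.1562.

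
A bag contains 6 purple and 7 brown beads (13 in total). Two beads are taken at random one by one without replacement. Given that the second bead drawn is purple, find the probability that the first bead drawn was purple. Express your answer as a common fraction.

5/12

P(first=purple and the second bead drawn is purple) = (6/13)·(5/12) = 5/26.
P(the second bead drawn is purple) = Σ over first color = 5/26 + 7/26 = 6/13.
By Bayes, P(first=purple | the second bead drawn is purple) = 5/26 / 6/13 = 5/12 ≈ 0.4167.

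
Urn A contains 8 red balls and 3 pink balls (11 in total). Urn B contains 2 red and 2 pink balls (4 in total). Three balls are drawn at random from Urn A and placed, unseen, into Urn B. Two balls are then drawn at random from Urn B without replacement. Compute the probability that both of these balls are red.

379/1155

Condition on how many of the transferred balls are red (from Urn A: 8 red of 11; then Urn B has 7 total).
  0 red: C(8,0)C(3,3)/C(11,3) = 1/165; then P = C(2,2)/C(7,2) = 1/21
  1 red: C(8,1)C(3,2)/C(11,3) = 8/55; then P = C(3,2)/C(7,2) = 1/7
  2 red: C(8,2)C(3,1)/C(11,3) = 28/55; then P = C(4,2)/C(7,2) = 2/7
  3 red: C(8,3)C(3,0)/C(11,3) = 56/165; then P = C(5,2)/C(7,2) = 10/21
P(both red) = 379/1155 ≈ 0.3281.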